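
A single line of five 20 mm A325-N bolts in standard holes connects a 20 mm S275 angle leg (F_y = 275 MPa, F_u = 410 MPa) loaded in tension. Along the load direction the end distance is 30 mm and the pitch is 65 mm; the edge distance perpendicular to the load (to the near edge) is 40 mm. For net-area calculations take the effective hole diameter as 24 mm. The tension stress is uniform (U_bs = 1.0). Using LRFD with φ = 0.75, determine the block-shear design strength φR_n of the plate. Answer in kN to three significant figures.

Shear plane L_v = 30 + 4·65 = 290 mm; A_gv = 290 × 20 = 5800 mm².
A_nv = (290 − 4.5·24) × 20 = 3640 mm².
A_nt = (40 − 0.5·24) × 20 = 560 mm².
0.6 F_u A_nv = 895.4 kN; 0.6 F_y A_gv = 957 kN → shear rupture governs the shear term.
R_n = 895.4 + 1.0 × 410 × 560 / 1000 = 1125 kN.
Design strength φR_n = 0.75 × 1125 = 844 kN.

844 kN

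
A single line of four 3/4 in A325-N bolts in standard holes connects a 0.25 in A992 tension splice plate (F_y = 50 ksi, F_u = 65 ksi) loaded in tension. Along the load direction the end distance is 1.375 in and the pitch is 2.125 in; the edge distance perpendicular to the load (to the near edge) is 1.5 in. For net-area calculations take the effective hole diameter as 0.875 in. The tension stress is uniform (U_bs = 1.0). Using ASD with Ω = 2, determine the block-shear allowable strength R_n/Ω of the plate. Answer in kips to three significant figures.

31.5 kips

Shear plane L_v = 1.375 + 3·2.125 = 7.75 in; A_gv = 7.75 × 0.25 = 1.938 in².
A_nv = (7.75 − 3.5·0.875) × 0.25 = 1.172 in².
A_nt = (1.5 − 0.5·0.875) × 0.25 = 0.2656 in².
0.6 F_u A_nv = 45.7 kips; 0.6 F_y A_gv = 58.12 kips → shear rupture governs the shear term.
R_n = 45.7 + 1.0 × 65 × 0.2656 = 62.97 kips.
Allowable strength R_n/Ω = 62.97 / 2 = 31.5 kips.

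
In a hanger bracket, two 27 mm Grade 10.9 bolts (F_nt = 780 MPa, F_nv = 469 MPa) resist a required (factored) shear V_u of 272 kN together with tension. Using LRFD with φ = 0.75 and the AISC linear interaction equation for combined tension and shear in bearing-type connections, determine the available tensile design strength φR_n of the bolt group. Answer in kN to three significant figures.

A_b = π·27²/4 = 572.6 mm²; f_rv = 272 × 1000 / (2 × 572.6) = 237.5 MPa.
F'_nt = 1.3 F_nt − (F_nt / φF_nv) f_rv = 1.3·780 − (780/(0.75·469))·237.5 = 487.3 MPa, capped at F_nt → F'_nt = 487.3 MPa.
R_n = F'_nt · A_b · n = 487.3 × 572.6 × 2 / 1000 = 558 kN.
Design strength φR_n = 0.75 × 558 = 418 kN.

418 kN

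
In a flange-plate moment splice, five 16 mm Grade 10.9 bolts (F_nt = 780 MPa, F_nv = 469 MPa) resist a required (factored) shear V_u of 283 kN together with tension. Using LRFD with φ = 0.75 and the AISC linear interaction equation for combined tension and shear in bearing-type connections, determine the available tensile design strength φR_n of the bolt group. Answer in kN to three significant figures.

294 kN

A_b = π·16²/4 = 201.1 mm²; f_rv = 283 × 1000 / (5 × 201.1) = 281.5 MPa.
F'_nt = 1.3 F_nt − (F_nt / φF_nv) f_rv = 1.3·780 − (780/(0.75·469))·281.5 = 389.8 MPa, capped at F_nt → F'_nt = 389.8 MPa.
R_n = F'_nt · A_b · n = 389.8 × 201.1 × 5 / 1000 = 391.8 kN.
Design strength φR_n = 0.75 × 391.8 = 294 kN.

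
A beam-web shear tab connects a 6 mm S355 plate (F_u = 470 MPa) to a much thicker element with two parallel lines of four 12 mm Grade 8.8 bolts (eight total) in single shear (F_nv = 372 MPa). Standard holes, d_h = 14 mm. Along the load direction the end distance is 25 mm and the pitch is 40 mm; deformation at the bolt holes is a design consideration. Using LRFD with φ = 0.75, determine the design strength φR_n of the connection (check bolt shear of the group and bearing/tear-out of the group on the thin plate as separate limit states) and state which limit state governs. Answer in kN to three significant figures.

252 kN (bolt shear governs)

Bolt shear: A_b = π·12²/4 = 113.1 mm²; R_n = 372 × 113.1 × 8 × 1 / 1000 = 336.6 kN → 0.75 × 336.6 = 252 kN.
Bearing (1.2 l_c t F_u ≤ 2.4 d t F_u): upper limit = 2.4·12·6·470 / 1000 = 81.22 kN.
  Edge l_c = 25 − 14/2 = 18 → r_n = 60.91 kN; interior l_c = 40 − 14 = 26 → r_n = 81.22 kN.
  R_n,bearing = 2·60.91 + 6·81.22 = 609.1 kN → 0.75 × 609.1 = 457 kN.
Bolt shear governs: 252 kN.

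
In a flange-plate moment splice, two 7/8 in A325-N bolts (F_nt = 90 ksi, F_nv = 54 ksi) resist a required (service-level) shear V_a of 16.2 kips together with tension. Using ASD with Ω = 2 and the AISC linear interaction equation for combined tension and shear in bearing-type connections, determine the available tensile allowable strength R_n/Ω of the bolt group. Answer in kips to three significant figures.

43.4 kips

A_b = π·0.875²/4 = 0.6013 in²; f_rv = 16.2 / (2 × 0.6013) = 13.47 ksi.
F'_nt = 1.3 F_nt − (Ω F_nt / F_nv) f_rv = 1.3·90 − (2·90/54)·13.47 = 72.1 ksi, capped at F_nt → F'_nt = 72.1 ksi.
R_n = F'_nt · A_b · n = 72.1 × 0.6013 × 2 = 86.71 kips.
Allowable strength R_n/Ω = 86.71 / 2 = 43.4 kips.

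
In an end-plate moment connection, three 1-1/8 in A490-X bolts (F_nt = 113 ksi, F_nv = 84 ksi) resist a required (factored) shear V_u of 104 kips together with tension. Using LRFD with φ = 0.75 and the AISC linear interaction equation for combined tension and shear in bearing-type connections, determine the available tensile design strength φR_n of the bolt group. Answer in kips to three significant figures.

A_b = π·1.125²/4 = 0.994 in²; f_rv = 104 / (3 × 0.994) = 34.88 ksi.
F'_nt = 1.3 F_nt − (F_nt / φF_nv) f_rv = 1.3·113 − (113/(0.75·84))·34.88 = 84.35 ksi, capped at F_nt → F'_nt = 84.35 ksi.
R_n = F'_nt · A_b · n = 84.35 × 0.994 × 3 = 251.5 kips.
Design strength φR_n = 0.75 × 251.5 = 189 kips.

189 kips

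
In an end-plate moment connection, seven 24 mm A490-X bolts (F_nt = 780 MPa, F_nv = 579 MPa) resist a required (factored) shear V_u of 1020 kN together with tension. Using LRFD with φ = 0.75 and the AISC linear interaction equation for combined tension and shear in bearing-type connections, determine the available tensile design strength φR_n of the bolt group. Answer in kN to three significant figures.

1030 kN

A_b = π·24²/4 = 452.4 mm²; f_rv = 1020 × 1000 / (7 × 452.4) = 322.1 MPa.
F'_nt = 1.3 F_nt − (F_nt / φF_nv) f_rv = 1.3·780 − (780/(0.75·579))·322.1 = 435.4 MPa, capped at F_nt → F'_nt = 435.4 MPa.
R_n = F'_nt · A_b · n = 435.4 × 452.4 × 7 / 1000 = 1379 kN.
Design strength φR_n = 0.75 × 1379 = 1030 kN.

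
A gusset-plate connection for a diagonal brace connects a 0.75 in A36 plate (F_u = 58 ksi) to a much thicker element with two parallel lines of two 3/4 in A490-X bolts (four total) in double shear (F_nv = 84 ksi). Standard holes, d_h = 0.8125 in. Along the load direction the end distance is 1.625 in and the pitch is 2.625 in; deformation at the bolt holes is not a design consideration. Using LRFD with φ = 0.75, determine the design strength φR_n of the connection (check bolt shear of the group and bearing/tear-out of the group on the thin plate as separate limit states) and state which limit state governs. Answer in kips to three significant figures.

Bolt shear: A_b = π·0.75²/4 = 0.4418 in²; R_n = 84 × 0.4418 × 4 × 2 = 296.9 kips → 0.75 × 296.9 = 223 kips.
Bearing (1.5 l_c t F_u ≤ 3.0 d t F_u): upper limit = 3.0·0.75·0.75·58 = 97.88 kips.
  Edge l_c = 1.625 − 0.8125/2 = 1.219 → r_n = 79.52 kips; interior l_c = 2.625 − 0.8125 = 1.812 → r_n = 97.88 kips.
  R_n,bearing = 2·79.52 + 2·97.88 = 354.8 kips → 0.75 × 354.8 = 266 kips.
Bolt shear governs: 223 kips.

223 kips (bolt shear governs)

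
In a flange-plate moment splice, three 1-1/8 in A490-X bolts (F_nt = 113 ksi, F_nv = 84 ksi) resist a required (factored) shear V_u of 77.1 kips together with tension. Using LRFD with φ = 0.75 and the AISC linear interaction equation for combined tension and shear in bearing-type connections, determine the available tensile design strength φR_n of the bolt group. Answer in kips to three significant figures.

225 kips

A_b = π·1.125²/4 = 0.994 in²; f_rv = 77.1 / (3 × 0.994) = 25.85 ksi.
F'_nt = 1.3 F_nt − (F_nt / φF_nv) f_rv = 1.3·113 − (113/(0.75·84))·25.85 = 100.5 ksi, capped at F_nt → F'_nt = 100.5 ksi.
R_n = F'_nt · A_b · n = 100.5 × 0.994 × 3 = 299.8 kips.
Design strength φR_n = 0.75 × 299.8 = 225 kips.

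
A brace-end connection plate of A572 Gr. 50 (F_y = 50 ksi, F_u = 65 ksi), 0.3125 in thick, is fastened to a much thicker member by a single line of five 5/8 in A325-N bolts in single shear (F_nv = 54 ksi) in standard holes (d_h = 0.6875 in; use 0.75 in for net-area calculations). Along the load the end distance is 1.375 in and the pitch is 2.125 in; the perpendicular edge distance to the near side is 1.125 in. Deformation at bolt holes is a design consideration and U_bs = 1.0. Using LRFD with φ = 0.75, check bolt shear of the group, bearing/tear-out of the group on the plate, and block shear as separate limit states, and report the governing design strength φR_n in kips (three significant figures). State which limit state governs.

Bolt shear: A_b = π·0.625²/4 = 0.3068 in²; R_n = 54 × 0.3068 × 5 × 1 = 82.83 kips → 0.75 × 82.83 = 62.1 kips.
Bearing: edge l_c = 1.031, r_n = 25.14 kips; interior l_c = 1.438, r_n = 30.47 kips; R_n = 25.14 + 4·30.47 = 147 kips → 110 kips.
Block shear: A_gv = 3.086, A_nv = 2.031, A_nt = 0.2344 in²; R_n = min(0.6F_uA_nv, 0.6F_yA_gv) + U_bs·F_u·A_nt = 94.45 kips → 70.8 kips.
Bolt shear governs: 62.1 kips.

62.1 kips (bolt shear governs)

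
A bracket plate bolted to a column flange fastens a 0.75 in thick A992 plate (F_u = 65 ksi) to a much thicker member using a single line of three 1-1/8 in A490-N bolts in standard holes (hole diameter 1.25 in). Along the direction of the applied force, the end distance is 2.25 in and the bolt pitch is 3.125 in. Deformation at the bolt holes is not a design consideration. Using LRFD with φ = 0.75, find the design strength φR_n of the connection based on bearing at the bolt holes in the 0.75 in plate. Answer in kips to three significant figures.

295 kips

Per bolt r_n = 1.5 l_c t F_u ≤ 3.0 d t F_u; upper limit = 3.0 × 1.125 × 0.75 × 65 = 164.5 kips.
Edge bolt: l_c = 2.25 − 1.25/2 = 1.625 in → 1.5 × 1.625 × 0.75 × 65 = 118.8 → r_n = 118.8 kips.
Interior bolts: l_c = 3.125 − 1.25 = 1.875 in → 1.5 × 1.875 × 0.75 × 65 = 137.1 → r_n = 137.1 kips.
R_n = 1 × 118.8 + 2 × 137.1 = 393 kips.
Design strength φR_n = 0.75 × 393 = 295 kips.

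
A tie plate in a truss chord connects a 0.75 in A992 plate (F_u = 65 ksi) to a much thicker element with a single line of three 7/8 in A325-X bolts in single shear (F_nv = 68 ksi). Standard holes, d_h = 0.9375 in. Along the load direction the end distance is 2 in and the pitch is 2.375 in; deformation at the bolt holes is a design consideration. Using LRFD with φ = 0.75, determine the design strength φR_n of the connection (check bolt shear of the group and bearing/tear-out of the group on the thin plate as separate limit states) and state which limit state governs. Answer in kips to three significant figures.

Bolt shear: A_b = π·0.875²/4 = 0.6013 in²; R_n = 68 × 0.6013 × 3 × 1 = 122.7 kips → 0.75 × 122.7 = 92 kips.
Bearing (1.2 l_c t F_u ≤ 2.4 d t F_u): upper limit = 2.4·0.875·0.75·65 = 102.4 kips.
  Edge l_c = 2 − 0.9375/2 = 1.531 → r_n = 89.58 kips; interior l_c = 2.375 − 0.9375 = 1.438 → r_n = 84.09 kips.
  R_n,bearing = 1·89.58 + 2·84.09 = 257.8 kips → 0.75 × 257.8 = 193 kips.
Bolt shear governs: 92 kips.

92 kips (bolt shear governs)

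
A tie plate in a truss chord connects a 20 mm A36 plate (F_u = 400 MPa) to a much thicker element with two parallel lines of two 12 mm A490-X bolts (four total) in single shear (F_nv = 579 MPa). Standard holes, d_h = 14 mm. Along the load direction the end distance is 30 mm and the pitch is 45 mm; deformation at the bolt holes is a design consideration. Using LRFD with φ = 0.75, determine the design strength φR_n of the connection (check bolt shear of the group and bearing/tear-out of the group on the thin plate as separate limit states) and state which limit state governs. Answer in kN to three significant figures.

Bolt shear: A_b = π·12²/4 = 113.1 mm²; R_n = 579 × 113.1 × 4 × 1 / 1000 = 261.9 kN → 0.75 × 261.9 = 196 kN.
Bearing (1.2 l_c t F_u ≤ 2.4 d t F_u): upper limit = 2.4·12·20·400 / 1000 = 230.4 kN.
  Edge l_c = 30 − 14/2 = 23 → r_n = 220.8 kN; interior l_c = 45 − 14 = 31 → r_n = 230.4 kN.
  R_n,bearing = 2·220.8 + 2·230.4 = 902.4 kN → 0.75 × 902.4 = 677 kN.
Bolt shear governs: 196 kN.

196 kN (bolt shear governs)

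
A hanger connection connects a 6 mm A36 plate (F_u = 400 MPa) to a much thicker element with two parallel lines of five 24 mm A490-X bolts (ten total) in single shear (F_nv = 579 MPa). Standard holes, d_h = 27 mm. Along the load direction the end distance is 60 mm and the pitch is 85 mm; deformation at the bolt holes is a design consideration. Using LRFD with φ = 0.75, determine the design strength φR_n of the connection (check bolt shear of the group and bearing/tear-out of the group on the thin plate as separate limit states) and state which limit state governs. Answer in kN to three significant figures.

1030 kN (bearing governs)

Bolt shear: A_b = π·24²/4 = 452.4 mm²; R_n = 579 × 452.4 × 10 × 1 / 1000 = 2619 kN → 0.75 × 2619 = 1960 kN.
Bearing (1.2 l_c t F_u ≤ 2.4 d t F_u): upper limit = 2.4·24·6·400 / 1000 = 138.2 kN.
  Edge l_c = 60 − 27/2 = 46.5 → r_n = 133.9 kN; interior l_c = 85 − 27 = 58 → r_n = 138.2 kN.
  R_n,bearing = 2·133.9 + 8·138.2 = 1374 kN → 0.75 × 1374 = 1030 kN.
Bearing governs: 1030 kN.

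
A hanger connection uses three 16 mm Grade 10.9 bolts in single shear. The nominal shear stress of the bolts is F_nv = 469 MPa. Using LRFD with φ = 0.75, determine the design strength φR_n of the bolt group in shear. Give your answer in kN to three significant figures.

A_b = π × 16² / 4 = 201.1 mm².
R_n = F_nv · A_b · n · n_s = 469 × 201.1 × 3 × 1 / 1000 = 282.9 kN.
Design strength φR_n = 0.75 × 282.9 = 212 kN.

212 kN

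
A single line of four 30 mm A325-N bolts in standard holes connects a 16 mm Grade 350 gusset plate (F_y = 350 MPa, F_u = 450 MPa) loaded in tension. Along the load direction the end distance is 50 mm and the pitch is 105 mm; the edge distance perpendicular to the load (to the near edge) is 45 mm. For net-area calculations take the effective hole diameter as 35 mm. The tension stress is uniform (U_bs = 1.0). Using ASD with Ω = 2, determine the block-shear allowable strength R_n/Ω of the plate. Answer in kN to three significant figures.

623 kN

Shear plane L_v = 50 + 3·105 = 365 mm; A_gv = 365 × 16 = 5840 mm².
A_nv = (365 − 3.5·35) × 16 = 3880 mm².
A_nt = (45 − 0.5·35) × 16 = 440 mm².
0.6 F_u A_nv = 1048 kN; 0.6 F_y A_gv = 1226 kN → shear rupture governs the shear term.
R_n = 1048 + 1.0 × 450 × 440 / 1000 = 1246 kN.
Allowable strength R_n/Ω = 1246 / 2 = 623 kN.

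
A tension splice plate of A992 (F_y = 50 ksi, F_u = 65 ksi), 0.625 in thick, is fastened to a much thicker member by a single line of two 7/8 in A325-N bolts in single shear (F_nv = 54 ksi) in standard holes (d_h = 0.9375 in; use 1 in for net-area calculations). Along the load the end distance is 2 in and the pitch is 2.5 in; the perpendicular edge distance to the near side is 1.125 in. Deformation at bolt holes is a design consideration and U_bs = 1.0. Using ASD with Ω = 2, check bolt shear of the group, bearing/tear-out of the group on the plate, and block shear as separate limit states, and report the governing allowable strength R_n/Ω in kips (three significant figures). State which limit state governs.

Bolt shear: A_b = π·0.875²/4 = 0.6013 in²; R_n = 54 × 0.6013 × 2 × 1 = 64.94 kips → 64.94 / 2 = 32.5 kips.
Bearing: edge l_c = 1.531, r_n = 74.65 kips; interior l_c = 1.562, r_n = 76.17 kips; R_n = 74.65 + 1·76.17 = 150.8 kips → 75.4 kips.
Block shear: A_gv = 2.812, A_nv = 1.875, A_nt = 0.3906 in²; R_n = min(0.6F_uA_nv, 0.6F_yA_gv) + U_bs·F_u·A_nt = 98.52 kips → 49.3 kips.
Bolt shear governs: 32.5 kips.

32.5 kips (bolt shear governs)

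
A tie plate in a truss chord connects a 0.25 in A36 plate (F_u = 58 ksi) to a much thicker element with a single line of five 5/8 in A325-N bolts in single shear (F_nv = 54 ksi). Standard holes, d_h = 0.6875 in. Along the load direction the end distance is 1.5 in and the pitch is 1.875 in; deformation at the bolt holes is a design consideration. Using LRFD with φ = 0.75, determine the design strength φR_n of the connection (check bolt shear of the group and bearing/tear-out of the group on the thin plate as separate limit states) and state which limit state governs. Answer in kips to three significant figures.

62.1 kips (bolt shear governs)

Bolt shear: A_b = π·0.625²/4 = 0.3068 in²; R_n = 54 × 0.3068 × 5 × 1 = 82.83 kips → 0.75 × 82.83 = 62.1 kips.
Bearing (1.2 l_c t F_u ≤ 2.4 d t F_u): upper limit = 2.4·0.625·0.25·58 = 21.75 kips.
  Edge l_c = 1.5 − 0.6875/2 = 1.156 → r_n = 20.12 kips; interior l_c = 1.875 − 0.6875 = 1.188 → r_n = 20.66 kips.
  R_n,bearing = 1·20.12 + 4·20.66 = 102.8 kips → 0.75 × 102.8 = 77.1 kips.
Bolt shear governs: 62.1 kips.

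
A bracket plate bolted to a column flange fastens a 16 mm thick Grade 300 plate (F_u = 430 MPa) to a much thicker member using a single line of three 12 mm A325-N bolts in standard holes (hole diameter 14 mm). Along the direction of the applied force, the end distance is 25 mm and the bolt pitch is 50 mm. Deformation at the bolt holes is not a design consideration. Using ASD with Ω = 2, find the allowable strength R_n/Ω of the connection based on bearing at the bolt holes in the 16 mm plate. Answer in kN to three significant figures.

Per bolt r_n = 1.5 l_c t F_u ≤ 3.0 d t F_u; upper limit = 3.0 × 12 × 16 × 430 / 1000 = 247.7 kN.
Edge bolt: l_c = 25 − 14/2 = 18 mm → 1.5 × 18 × 16 × 430 / 1000 = 185.8 → r_n = 185.8 kN.
Interior bolts: l_c = 50 − 14 = 36 mm → 1.5 × 36 × 16 × 430 / 1000 = 371.5 → r_n = 247.7 kN.
R_n = 1 × 185.8 + 2 × 247.7 = 681.1 kN.
Allowable strength R_n/Ω = 681.1 / 2 = 341 kN.

341 kN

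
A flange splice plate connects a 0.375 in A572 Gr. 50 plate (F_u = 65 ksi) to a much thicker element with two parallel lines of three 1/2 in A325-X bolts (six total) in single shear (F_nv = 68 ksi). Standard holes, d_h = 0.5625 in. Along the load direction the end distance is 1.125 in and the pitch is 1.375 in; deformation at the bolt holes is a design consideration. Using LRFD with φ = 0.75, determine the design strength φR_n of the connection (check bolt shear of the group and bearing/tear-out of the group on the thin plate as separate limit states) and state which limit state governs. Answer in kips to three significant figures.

Bolt shear: A_b = π·0.5²/4 = 0.1963 in²; R_n = 68 × 0.1963 × 6 × 1 = 80.11 kips → 0.75 × 80.11 = 60.1 kips.
Bearing (1.2 l_c t F_u ≤ 2.4 d t F_u): upper limit = 2.4·0.5·0.375·65 = 29.25 kips.
  Edge l_c = 1.125 − 0.5625/2 = 0.8438 → r_n = 24.68 kips; interior l_c = 1.375 − 0.5625 = 0.8125 → r_n = 23.77 kips.
  R_n,bearing = 2·24.68 + 4·23.77 = 144.4 kips → 0.75 × 144.4 = 108 kips.
Bolt shear governs: 60.1 kips.

60.1 kips (bolt shear governs)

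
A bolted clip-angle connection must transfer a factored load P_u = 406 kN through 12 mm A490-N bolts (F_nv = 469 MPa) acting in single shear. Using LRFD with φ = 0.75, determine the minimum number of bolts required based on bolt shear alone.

11 bolts

A_b = π·12²/4 = 113.1 mm².
Per-bolt design strength φR_n = 0.75 × 469 × 113.1 × 1 / 1000 = 39.78 kN.
n ≥ 406 / 39.78 = 10.21 → use 11 bolts.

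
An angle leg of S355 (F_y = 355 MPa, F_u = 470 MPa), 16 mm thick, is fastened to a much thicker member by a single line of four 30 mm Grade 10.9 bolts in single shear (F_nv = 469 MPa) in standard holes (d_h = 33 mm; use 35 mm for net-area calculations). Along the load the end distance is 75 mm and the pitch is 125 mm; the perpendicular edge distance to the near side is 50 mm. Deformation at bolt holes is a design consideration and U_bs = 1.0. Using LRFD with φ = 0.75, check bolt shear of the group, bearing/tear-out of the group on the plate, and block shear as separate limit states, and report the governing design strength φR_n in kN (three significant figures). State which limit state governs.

995 kN (bolt shear governs)

Bolt shear: A_b = π·30²/4 = 706.9 mm²; R_n = 469 × 706.9 × 4 × 1 / 1000 = 1326 kN → 0.75 × 1326 = 995 kN.
Bearing: edge l_c = 58.5, r_n = 527.9 kN; interior l_c = 92, r_n = 541.4 kN; R_n = 527.9 + 3·541.4 = 2152 kN → 1610 kN.
Block shear: A_gv = 7200, A_nv = 5240, A_nt = 520 mm²; R_n = min(0.6F_uA_nv, 0.6F_yA_gv) + U_bs·F_u·A_nt = 1722 kN → 1290 kN.
Bolt shear governs: 995 kN.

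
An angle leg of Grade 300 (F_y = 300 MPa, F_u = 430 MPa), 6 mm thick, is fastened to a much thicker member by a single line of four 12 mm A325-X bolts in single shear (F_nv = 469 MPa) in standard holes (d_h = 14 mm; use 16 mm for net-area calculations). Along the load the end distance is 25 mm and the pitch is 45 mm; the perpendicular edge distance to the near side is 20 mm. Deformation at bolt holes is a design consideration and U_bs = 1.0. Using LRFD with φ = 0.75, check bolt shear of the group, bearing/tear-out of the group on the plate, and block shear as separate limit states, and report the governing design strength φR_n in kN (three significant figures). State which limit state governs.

Bolt shear: A_b = π·12²/4 = 113.1 mm²; R_n = 469 × 113.1 × 4 × 1 / 1000 = 212.2 kN → 0.75 × 212.2 = 159 kN.
Bearing: edge l_c = 18, r_n = 55.73 kN; interior l_c = 31, r_n = 74.3 kN; R_n = 55.73 + 3·74.3 = 278.6 kN → 209 kN.
Block shear: A_gv = 960, A_nv = 624, A_nt = 72 mm²; R_n = min(0.6F_uA_nv, 0.6F_yA_gv) + U_bs·F_u·A_nt = 192 kN → 144 kN.
Block shear governs: 144 kN.

144 kN (block shear governs)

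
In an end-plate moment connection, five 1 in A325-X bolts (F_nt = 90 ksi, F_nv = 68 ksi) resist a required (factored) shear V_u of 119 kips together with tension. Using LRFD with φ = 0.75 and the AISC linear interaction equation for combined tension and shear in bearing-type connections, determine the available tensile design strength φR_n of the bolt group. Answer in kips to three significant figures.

187 kips

A_b = π·1²/4 = 0.7854 in²; f_rv = 119 / (5 × 0.7854) = 30.3 ksi.
F'_nt = 1.3 F_nt − (F_nt / φF_nv) f_rv = 1.3·90 − (90/(0.75·68))·30.3 = 63.52 ksi, capped at F_nt → F'_nt = 63.52 ksi.
R_n = F'_nt · A_b · n = 63.52 × 0.7854 × 5 = 249.5 kips.
Design strength φR_n = 0.75 × 249.5 = 187 kips.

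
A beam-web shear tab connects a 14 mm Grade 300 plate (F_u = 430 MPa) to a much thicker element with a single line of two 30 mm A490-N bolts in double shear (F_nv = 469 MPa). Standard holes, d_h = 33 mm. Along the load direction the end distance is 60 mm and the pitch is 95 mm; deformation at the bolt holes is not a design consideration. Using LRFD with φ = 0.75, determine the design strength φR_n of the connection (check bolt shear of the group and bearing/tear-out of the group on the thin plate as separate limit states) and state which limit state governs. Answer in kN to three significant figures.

Bolt shear: A_b = π·30²/4 = 706.9 mm²; R_n = 469 × 706.9 × 2 × 2 / 1000 = 1326 kN → 0.75 × 1326 = 995 kN.
Bearing (1.5 l_c t F_u ≤ 3.0 d t F_u): upper limit = 3.0·30·14·430 / 1000 = 541.8 kN.
  Edge l_c = 60 − 33/2 = 43.5 → r_n = 392.8 kN; interior l_c = 95 − 33 = 62 → r_n = 541.8 kN.
  R_n,bearing = 1·392.8 + 1·541.8 = 934.6 kN → 0.75 × 934.6 = 701 kN.
Bearing governs: 701 kN.

701 kN (bearing governs)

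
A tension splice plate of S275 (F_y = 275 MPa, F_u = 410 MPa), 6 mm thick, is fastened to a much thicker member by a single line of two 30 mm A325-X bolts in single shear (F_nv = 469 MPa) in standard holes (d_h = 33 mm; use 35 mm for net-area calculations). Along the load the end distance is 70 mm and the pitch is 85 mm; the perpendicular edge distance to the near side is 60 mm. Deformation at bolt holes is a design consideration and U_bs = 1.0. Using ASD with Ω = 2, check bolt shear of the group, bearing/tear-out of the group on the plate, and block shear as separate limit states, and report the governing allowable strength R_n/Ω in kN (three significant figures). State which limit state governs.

Bolt shear: A_b = π·30²/4 = 706.9 mm²; R_n = 469 × 706.9 × 2 × 1 / 1000 = 663 kN → 663 / 2 = 332 kN.
Bearing: edge l_c = 53.5, r_n = 157.9 kN; interior l_c = 52, r_n = 153.5 kN; R_n = 157.9 + 1·153.5 = 311.4 kN → 156 kN.
Block shear: A_gv = 930, A_nv = 615, A_nt = 255 mm²; R_n = min(0.6F_uA_nv, 0.6F_yA_gv) + U_bs·F_u·A_nt = 255.8 kN → 128 kN.
Block shear governs: 128 kN.

128 kN (block shear governs)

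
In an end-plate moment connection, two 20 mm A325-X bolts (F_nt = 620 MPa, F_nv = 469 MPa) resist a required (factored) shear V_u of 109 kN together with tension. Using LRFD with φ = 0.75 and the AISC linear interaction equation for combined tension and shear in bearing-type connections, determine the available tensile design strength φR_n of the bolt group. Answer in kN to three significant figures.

A_b = π·20²/4 = 314.2 mm²; f_rv = 109 × 1000 / (2 × 314.2) = 173.5 MPa.
F'_nt = 1.3 F_nt − (F_nt / φF_nv) f_rv = 1.3·620 − (620/(0.75·469))·173.5 = 500.2 MPa, capped at F_nt → F'_nt = 500.2 MPa.
R_n = F'_nt · A_b · n = 500.2 × 314.2 × 2 / 1000 = 314.3 kN.
Design strength φR_n = 0.75 × 314.3 = 236 kN.

236 kN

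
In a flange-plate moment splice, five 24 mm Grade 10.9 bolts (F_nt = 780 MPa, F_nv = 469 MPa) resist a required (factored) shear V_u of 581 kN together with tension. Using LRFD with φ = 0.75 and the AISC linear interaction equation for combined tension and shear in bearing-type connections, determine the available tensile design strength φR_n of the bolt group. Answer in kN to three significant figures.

A_b = π·24²/4 = 452.4 mm²; f_rv = 581 × 1000 / (5 × 452.4) = 256.9 MPa.
F'_nt = 1.3 F_nt − (F_nt / φF_nv) f_rv = 1.3·780 − (780/(0.75·469))·256.9 = 444.4 MPa, capped at F_nt → F'_nt = 444.4 MPa.
R_n = F'_nt · A_b · n = 444.4 × 452.4 × 5 / 1000 = 1005 kN.
Design strength φR_n = 0.75 × 1005 = 754 kN.

754 kN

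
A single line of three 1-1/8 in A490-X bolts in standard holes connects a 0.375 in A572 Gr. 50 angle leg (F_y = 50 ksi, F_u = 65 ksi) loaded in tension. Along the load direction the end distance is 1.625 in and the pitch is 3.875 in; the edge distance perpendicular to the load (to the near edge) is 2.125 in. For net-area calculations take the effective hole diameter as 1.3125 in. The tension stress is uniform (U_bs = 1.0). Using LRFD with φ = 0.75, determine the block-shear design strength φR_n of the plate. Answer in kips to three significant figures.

93.7 kips

Shear plane L_v = 1.625 + 2·3.875 = 9.375 in; A_gv = 9.375 × 0.375 = 3.516 in².
A_nv = (9.375 − 2.5·1.3125) × 0.375 = 2.285 in².
A_nt = (2.125 − 0.5·1.3125) × 0.375 = 0.5508 in².
0.6 F_u A_nv = 89.12 kips; 0.6 F_y A_gv = 105.5 kips → shear rupture governs the shear term.
R_n = 89.12 + 1.0 × 65 × 0.5508 = 124.9 kips.
Design strength φR_n = 0.75 × 124.9 = 93.7 kips.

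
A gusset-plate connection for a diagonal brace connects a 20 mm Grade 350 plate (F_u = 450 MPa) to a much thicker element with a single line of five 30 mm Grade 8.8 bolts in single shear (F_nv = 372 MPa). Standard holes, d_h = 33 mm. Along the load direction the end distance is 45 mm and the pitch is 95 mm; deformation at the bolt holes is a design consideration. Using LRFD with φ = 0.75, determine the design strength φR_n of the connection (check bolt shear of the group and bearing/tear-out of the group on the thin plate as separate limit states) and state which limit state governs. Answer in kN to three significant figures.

Bolt shear: A_b = π·30²/4 = 706.9 mm²; R_n = 372 × 706.9 × 5 × 1 / 1000 = 1315 kN → 0.75 × 1315 = 986 kN.
Bearing (1.2 l_c t F_u ≤ 2.4 d t F_u): upper limit = 2.4·30·20·450 / 1000 = 648 kN.
  Edge l_c = 45 − 33/2 = 28.5 → r_n = 307.8 kN; interior l_c = 95 − 33 = 62 → r_n = 648 kN.
  R_n,bearing = 1·307.8 + 4·648 = 2900 kN → 0.75 × 2900 = 2170 kN.
Bolt shear governs: 986 kN.

986 kN (bolt shear governs)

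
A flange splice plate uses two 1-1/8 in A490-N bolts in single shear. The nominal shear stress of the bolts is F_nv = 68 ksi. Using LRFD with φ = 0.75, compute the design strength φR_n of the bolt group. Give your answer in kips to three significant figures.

A_b = π × 1.125² / 4 = 0.994 in².
R_n = F_nv · A_b · n · n_s = 68 × 0.994 × 2 × 1 = 135.2 kips.
Design strength φR_n = 0.75 × 135.2 = 101 kips.

101 kips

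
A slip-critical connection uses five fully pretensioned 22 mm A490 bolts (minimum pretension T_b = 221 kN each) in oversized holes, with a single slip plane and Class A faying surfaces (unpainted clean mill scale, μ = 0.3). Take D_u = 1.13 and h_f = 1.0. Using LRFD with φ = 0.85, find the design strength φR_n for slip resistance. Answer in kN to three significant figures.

318 kN

R_n = μ · D_u · h_f · T_b · n_s · n_b = 0.3 × 1.13 × 1.0 × 221 × 1 × 5 = 374.6 kN.
Design strength φR_n = 0.85 × 374.6 = 318 kN.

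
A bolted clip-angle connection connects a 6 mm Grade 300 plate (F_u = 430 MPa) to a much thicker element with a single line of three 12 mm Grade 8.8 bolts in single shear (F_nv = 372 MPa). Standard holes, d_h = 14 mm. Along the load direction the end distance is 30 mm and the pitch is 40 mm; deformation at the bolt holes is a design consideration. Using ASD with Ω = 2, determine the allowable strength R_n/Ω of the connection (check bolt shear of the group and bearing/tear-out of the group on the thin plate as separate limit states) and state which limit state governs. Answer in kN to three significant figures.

63.1 kN (bolt shear governs)

Bolt shear: A_b = π·12²/4 = 113.1 mm²; R_n = 372 × 113.1 × 3 × 1 / 1000 = 126.2 kN → 126.2 / 2 = 63.1 kN.
Bearing (1.2 l_c t F_u ≤ 2.4 d t F_u): upper limit = 2.4·12·6·430 / 1000 = 74.3 kN.
  Edge l_c = 30 − 14/2 = 23 → r_n = 71.21 kN; interior l_c = 40 − 14 = 26 → r_n = 74.3 kN.
  R_n,bearing = 1·71.21 + 2·74.3 = 219.8 kN → 219.8 / 2 = 110 kN.
Bolt shear governs: 63.1 kN.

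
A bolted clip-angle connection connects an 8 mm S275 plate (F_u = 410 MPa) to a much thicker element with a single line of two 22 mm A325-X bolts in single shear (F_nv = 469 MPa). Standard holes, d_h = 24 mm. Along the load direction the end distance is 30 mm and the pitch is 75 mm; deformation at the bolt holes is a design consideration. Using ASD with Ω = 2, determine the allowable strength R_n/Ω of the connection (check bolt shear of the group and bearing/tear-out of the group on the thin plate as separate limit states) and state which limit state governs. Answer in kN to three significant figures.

Bolt shear: A_b = π·22²/4 = 380.1 mm²; R_n = 469 × 380.1 × 2 × 1 / 1000 = 356.6 kN → 356.6 / 2 = 178 kN.
Bearing (1.2 l_c t F_u ≤ 2.4 d t F_u): upper limit = 2.4·22·8·410 / 1000 = 173.2 kN.
  Edge l_c = 30 − 24/2 = 18 → r_n = 70.85 kN; interior l_c = 75 − 24 = 51 → r_n = 173.2 kN.
  R_n,bearing = 1·70.85 + 1·173.2 = 244 kN → 244 / 2 = 122 kN.
Bearing governs: 122 kN.

122 kN (bearing governs)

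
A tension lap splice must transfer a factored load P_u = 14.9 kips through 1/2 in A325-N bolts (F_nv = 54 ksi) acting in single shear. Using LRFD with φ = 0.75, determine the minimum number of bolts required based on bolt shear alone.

A_b = π·0.5²/4 = 0.1963 in².
Per-bolt design strength φR_n = 0.75 × 54 × 0.1963 × 1 = 7.952 kips.
n ≥ 14.9 / 7.952 = 1.874 → use 2 bolts.

2 bolts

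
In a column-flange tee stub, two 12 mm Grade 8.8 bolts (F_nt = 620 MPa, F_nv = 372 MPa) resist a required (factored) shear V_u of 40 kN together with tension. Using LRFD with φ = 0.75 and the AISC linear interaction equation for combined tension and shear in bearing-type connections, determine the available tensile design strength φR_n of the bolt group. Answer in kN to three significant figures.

70.1 kN

A_b = π·12²/4 = 113.1 mm²; f_rv = 40 × 1000 / (2 × 113.1) = 176.8 MPa.
F'_nt = 1.3 F_nt − (F_nt / φF_nv) f_rv = 1.3·620 − (620/(0.75·372))·176.8 = 413 MPa, capped at F_nt → F'_nt = 413 MPa.
R_n = F'_nt · A_b · n = 413 × 113.1 × 2 / 1000 = 93.42 kN.
Design strength φR_n = 0.75 × 93.42 = 70.1 kN.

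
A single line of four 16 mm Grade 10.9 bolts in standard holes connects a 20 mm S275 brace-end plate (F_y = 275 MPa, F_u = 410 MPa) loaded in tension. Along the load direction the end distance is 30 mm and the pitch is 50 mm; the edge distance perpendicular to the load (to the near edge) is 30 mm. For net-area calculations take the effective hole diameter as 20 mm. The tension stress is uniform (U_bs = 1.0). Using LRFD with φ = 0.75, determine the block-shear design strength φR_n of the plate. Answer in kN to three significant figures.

529 kN

Shear plane L_v = 30 + 3·50 = 180 mm; A_gv = 180 × 20 = 3600 mm².
A_nv = (180 − 3.5·20) × 20 = 2200 mm².
A_nt = (30 − 0.5·20) × 20 = 400 mm².
0.6 F_u A_nv = 541.2 kN; 0.6 F_y A_gv = 594 kN → shear rupture governs the shear term.
R_n = 541.2 + 1.0 × 410 × 400 / 1000 = 705.2 kN.
Design strength φR_n = 0.75 × 705.2 = 529 kN.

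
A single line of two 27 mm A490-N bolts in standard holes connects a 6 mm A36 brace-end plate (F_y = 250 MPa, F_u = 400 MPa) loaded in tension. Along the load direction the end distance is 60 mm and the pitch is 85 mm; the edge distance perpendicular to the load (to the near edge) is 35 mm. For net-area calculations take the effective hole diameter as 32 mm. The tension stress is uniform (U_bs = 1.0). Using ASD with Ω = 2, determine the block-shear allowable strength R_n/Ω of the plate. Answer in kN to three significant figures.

88 kN

Shear plane L_v = 60 + 1·85 = 145 mm; A_gv = 145 × 6 = 870 mm².
A_nv = (145 − 1.5·32) × 6 = 582 mm².
A_nt = (35 − 0.5·32) × 6 = 114 mm².
0.6 F_u A_nv = 139.7 kN; 0.6 F_y A_gv = 130.5 kN → shear yielding governs the shear term.
R_n = 130.5 + 1.0 × 400 × 114 / 1000 = 176.1 kN.
Allowable strength R_n/Ω = 176.1 / 2 = 88 kN.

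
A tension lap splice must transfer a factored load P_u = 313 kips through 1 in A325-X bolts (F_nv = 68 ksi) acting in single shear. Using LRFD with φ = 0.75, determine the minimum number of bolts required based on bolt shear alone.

8 bolts

A_b = π·1²/4 = 0.7854 in².
Per-bolt design strength φR_n = 0.75 × 68 × 0.7854 × 1 = 40.06 kips.
n ≥ 313 / 40.06 = 7.814 → use 8 bolts.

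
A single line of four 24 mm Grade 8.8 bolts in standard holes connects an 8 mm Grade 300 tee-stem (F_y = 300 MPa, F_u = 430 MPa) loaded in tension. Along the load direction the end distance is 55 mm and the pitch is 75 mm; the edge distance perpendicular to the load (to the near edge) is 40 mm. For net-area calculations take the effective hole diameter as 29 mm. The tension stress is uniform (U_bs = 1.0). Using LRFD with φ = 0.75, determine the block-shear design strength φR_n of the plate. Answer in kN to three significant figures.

Shear plane L_v = 55 + 3·75 = 280 mm; A_gv = 280 × 8 = 2240 mm².
A_nv = (280 − 3.5·29) × 8 = 1428 mm².
A_nt = (40 − 0.5·29) × 8 = 204 mm².
0.6 F_u A_nv = 368.4 kN; 0.6 F_y A_gv = 403.2 kN → shear rupture governs the shear term.
R_n = 368.4 + 1.0 × 430 × 204 / 1000 = 456.1 kN.
Design strength φR_n = 0.75 × 456.1 = 342 kN.

342 kN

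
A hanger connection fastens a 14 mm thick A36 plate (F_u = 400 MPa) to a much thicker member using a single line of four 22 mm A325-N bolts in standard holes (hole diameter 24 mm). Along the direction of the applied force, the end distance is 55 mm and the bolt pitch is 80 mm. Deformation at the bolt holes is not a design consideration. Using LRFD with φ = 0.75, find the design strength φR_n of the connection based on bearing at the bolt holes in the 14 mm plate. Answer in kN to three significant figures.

1100 kN

Per bolt r_n = 1.5 l_c t F_u ≤ 3.0 d t F_u; upper limit = 3.0 × 22 × 14 × 400 / 1000 = 369.6 kN.
Edge bolt: l_c = 55 − 24/2 = 43 mm → 1.5 × 43 × 14 × 400 / 1000 = 361.2 → r_n = 361.2 kN.
Interior bolts: l_c = 80 − 24 = 56 mm → 1.5 × 56 × 14 × 400 / 1000 = 470.4 → r_n = 369.6 kN.
R_n = 1 × 361.2 + 3 × 369.6 = 1470 kN.
Design strength φR_n = 0.75 × 1470 = 1100 kN.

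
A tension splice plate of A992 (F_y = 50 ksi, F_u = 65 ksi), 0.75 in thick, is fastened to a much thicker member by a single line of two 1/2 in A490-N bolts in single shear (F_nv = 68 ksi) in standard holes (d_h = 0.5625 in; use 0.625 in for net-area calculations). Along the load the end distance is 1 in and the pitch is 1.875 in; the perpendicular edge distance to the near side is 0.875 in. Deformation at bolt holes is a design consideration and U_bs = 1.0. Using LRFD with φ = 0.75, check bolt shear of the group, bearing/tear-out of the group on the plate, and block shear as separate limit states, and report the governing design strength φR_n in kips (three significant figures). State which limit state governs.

Bolt shear: A_b = π·0.5²/4 = 0.1963 in²; R_n = 68 × 0.1963 × 2 × 1 = 26.7 kips → 0.75 × 26.7 = 20 kips.
Bearing: edge l_c = 0.7188, r_n = 42.05 kips; interior l_c = 1.312, r_n = 58.5 kips; R_n = 42.05 + 1·58.5 = 100.5 kips → 75.4 kips.
Block shear: A_gv = 2.156, A_nv = 1.453, A_nt = 0.4219 in²; R_n = min(0.6F_uA_nv, 0.6F_yA_gv) + U_bs·F_u·A_nt = 84.09 kips → 63.1 kips.
Bolt shear governs: 20 kips.

20 kips (bolt shear governs)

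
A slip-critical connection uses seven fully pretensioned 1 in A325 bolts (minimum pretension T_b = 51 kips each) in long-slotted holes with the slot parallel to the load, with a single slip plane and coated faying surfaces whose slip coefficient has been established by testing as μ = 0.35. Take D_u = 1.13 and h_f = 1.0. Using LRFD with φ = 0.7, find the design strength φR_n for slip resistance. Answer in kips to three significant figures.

98.8 kips

R_n = μ · D_u · h_f · T_b · n_s · n_b = 0.35 × 1.13 × 1.0 × 51 × 1 × 7 = 141.2 kips.
Design strength φR_n = 0.7 × 141.2 = 98.8 kips.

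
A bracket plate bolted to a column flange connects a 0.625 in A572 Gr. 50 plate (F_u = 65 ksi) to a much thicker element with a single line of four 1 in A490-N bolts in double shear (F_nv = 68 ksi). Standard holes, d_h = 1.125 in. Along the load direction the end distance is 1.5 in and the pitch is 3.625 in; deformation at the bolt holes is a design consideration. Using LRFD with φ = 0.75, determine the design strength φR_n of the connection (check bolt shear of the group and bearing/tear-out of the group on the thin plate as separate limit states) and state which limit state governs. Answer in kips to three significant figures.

Bolt shear: A_b = π·1²/4 = 0.7854 in²; R_n = 68 × 0.7854 × 4 × 2 = 427.3 kips → 0.75 × 427.3 = 320 kips.
Bearing (1.2 l_c t F_u ≤ 2.4 d t F_u): upper limit = 2.4·1·0.625·65 = 97.5 kips.
  Edge l_c = 1.5 − 1.125/2 = 0.9375 → r_n = 45.7 kips; interior l_c = 3.625 − 1.125 = 2.5 → r_n = 97.5 kips.
  R_n,bearing = 1·45.7 + 3·97.5 = 338.2 kips → 0.75 × 338.2 = 254 kips.
Bearing governs: 254 kips.

254 kips (bearing governs)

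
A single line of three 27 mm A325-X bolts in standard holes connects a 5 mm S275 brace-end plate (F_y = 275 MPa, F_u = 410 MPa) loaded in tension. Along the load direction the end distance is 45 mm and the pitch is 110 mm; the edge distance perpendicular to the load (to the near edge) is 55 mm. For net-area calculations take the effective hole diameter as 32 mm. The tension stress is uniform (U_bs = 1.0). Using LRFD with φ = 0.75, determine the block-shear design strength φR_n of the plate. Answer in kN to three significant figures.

224 kN

Shear plane L_v = 45 + 2·110 = 265 mm; A_gv = 265 × 5 = 1325 mm².
A_nv = (265 − 2.5·32) × 5 = 925 mm².
A_nt = (55 − 0.5·32) × 5 = 195 mm².
0.6 F_u A_nv = 227.6 kN; 0.6 F_y A_gv = 218.6 kN → shear yielding governs the shear term.
R_n = 218.6 + 1.0 × 410 × 195 / 1000 = 298.6 kN.
Design strength φR_n = 0.75 × 298.6 = 224 kN.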